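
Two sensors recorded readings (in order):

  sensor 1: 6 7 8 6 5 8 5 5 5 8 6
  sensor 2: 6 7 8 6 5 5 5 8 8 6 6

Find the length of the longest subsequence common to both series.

Let dp[i][j] be the LCS length of the first i values of sensor 1 and the first j values of sensor 2. dp[i][j] = dp[i-1][j-1]+1 when the i-th and j-th values match, else max(dp[i-1][j], dp[i][j-1]).
    ·  6  7  8  6  5  5  5  8  8  6  6
 ·  0  0  0  0  0  0  0  0  0  0  0  0
 6  0  1  1  1  1  1  1  1  1  1  1  1
 7  0  1  2  2  2  2  2  2  2  2  2  2
 8  0  1  2  3  3  3  3  3  3  3  3  3
 6  0  1  2  3  4  4  4  4  4  4  4  4
 5  0  1  2  3  4  5  5  5  5  5  5  5
 8  0  1  2  3  4  5  5  5  6  6  6  6
 5  0  1  2  3  4  5  6  6  6  6  6  6
 5  0  1  2  3  4  5  6  7  7  7  7  7
 5  0  1  2  3  4  5  6  7  7  7  7  7
 8  0  1  2  3  4  5  6  7  8  8  8  8
 6  0  1  2  3  4  5  6  7  8  8  9  9
dp[11][11] = 9. One LCS (by backtracking along matches): 6, 7, 8, 6, 5, 5, 5, 8, 6.

9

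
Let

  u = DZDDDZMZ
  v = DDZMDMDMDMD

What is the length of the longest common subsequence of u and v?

Taking D (u #1, v #2); then Z (u #2, v #3); then D (u #3, v #5); then D (u #4, v #7); then D (u #5, v #9); then M (u #7, v #10) gives a common subsequence of length 6, and the DP table's final entry dp[8][11] is also 6, so no common subsequence is longer.

6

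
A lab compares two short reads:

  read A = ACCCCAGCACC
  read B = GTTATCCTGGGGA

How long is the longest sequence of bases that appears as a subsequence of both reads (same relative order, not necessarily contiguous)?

Let dp[i][j] be the LCS length of the first i bases of read A and the first j bases of read B. dp[i][j] = dp[i-1][j-1]+1 when the i-th and j-th bases match, else max(dp[i-1][j], dp[i][j-1]).
    ·  G  T  T  A  T  C  C  T  G  G  G  G  A
 ·  0  0  0  0  0  0  0  0  0  0  0  0  0  0
 A  0  0  0  0  1  1  1  1  1  1  1  1  1  1
 C  0  0  0  0  1  1  2  2  2  2  2  2  2  2
 C  0  0  0  0  1  1  2  3  3  3  3  3  3  3
 C  0  0  0  0  1  1  2  3  3  3  3  3  3  3
 C  0  0  0  0  1  1  2  3  3  3  3  3  3  3
 A  0  0  0  0  1  1  2  3  3  3  3  3  3  4
 G  0  1  1  1  1  1  2  3  3  4  4  4  4  4
 C  0  1  1  1  1  1  2  3  3  4  4  4  4  4
 A  0  1  1  1  2  2  2  3  3  4  4  4  4  5
 C  0  1  1  1  2  2  3  3  3  4  4  4  4  5
 C  0  1  1  1  2  2  3  4  4  4  4  4  4  5
dp[11][13] = 5. One LCS (by backtracking along matches): ACCGA.

5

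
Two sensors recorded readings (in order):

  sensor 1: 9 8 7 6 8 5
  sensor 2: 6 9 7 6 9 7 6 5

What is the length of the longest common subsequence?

One common subsequence of length 4: 9 [1,5] → 7 [3,6] → 6 [4,7] → 5 [6,8]. Since dp[6][8] = 4, nothing longer is possible.

4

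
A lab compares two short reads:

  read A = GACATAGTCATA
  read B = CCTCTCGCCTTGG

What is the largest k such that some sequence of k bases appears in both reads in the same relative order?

Pick C (read A #3, read B #4), T (read A #5, read B #5), G (read A #7, read B #7), T (read A #8, read B #10), T (read A #11, read B #11); all 5 bases appear in both, in order. The LCS DP gives dp[12][13] = 5, so this is optimal.

5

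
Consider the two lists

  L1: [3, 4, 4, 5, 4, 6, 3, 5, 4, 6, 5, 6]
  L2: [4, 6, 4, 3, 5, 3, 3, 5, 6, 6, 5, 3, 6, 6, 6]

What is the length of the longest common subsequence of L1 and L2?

Taking 4 at L1[2]=L2[1], 4 at L1[3]=L2[3], 5 at L1[4]=L2[5], 3 at L1[7]=L2[7], 5 at L1[8]=L2[8], 6 at L1[10]=L2[10], 5 at L1[11]=L2[11], 6 at L1[12]=L2[15] gives a common subsequence of length 8. The LCS DP gives dp[12][15] = 8, so this is optimal.

8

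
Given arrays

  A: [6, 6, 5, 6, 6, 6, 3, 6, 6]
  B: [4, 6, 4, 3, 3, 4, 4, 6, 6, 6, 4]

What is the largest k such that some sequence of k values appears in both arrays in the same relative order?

4

Let dp[i][j] be the LCS length of the first i values of A and the first j values of B. dp[i][j] = dp[i-1][j-1]+1 when the i-th and j-th values match, else max(dp[i-1][j], dp[i][j-1]).
    ·  4  6  4  3  3  4  4  6  6  6  4
 ·  0  0  0  0  0  0  0  0  0  0  0  0
 6  0  0  1  1  1  1  1  1  1  1  1  1
 6  0  0  1  1  1  1  1  1  2  2  2  2
 5  0  0  1  1  1  1  1  1  2  2  2  2
 6  0  0  1  1  1  1  1  1  2  3  3  3
 6  0  0  1  1  1  1  1  1  2  3  4  4
 6  0  0  1  1  1  1  1  1  2  3  4  4
 3  0  0  1  1  2  2  2  2  2  3  4  4
 6  0  0  1  1  2  2  2  2  3  3  4  4
 6  0  0  1  1  2  2  2  2  3  4  4  4
dp[9][11] = 4. One LCS (by backtracking along matches): 6, 6, 6, 6.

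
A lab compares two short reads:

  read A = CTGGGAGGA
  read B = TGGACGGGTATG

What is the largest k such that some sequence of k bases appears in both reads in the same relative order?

Let dp[i][j] be the LCS length of the first i bases of read A and the first j bases of read B. dp[i][j] = dp[i-1][j-1]+1 when the i-th and j-th bases match, else max(dp[i-1][j], dp[i][j-1]).
    ·  T  G  G  A  C  G  G  G  T  A  T  G
 ·  0  0  0  0  0  0  0  0  0  0  0  0  0
 C  0  0  0  0  0  1  1  1  1  1  1  1  1
 T  0  1  1  1  1  1  1  1  1  2  2  2  2
 G  0  1  2  2  2  2  2  2  2  2  2  2  3
 G  0  1  2  3  3  3  3  3  3  3  3  3  3
 G  0  1  2  3  3  3  4  4  4  4  4  4  4
 A  0  1  2  3  4  4  4  4  4  4  5  5  5
 G  0  1  2  3  4  4  5  5  5  5  5  5  6
 G  0  1  2  3  4  4  5  6  6  6  6  6  6
 A  0  1  2  3  4  4  5  6  6  6  7  7  7
dp[9][12] = 7. One LCS (by backtracking along matches): TGGGGGA.

7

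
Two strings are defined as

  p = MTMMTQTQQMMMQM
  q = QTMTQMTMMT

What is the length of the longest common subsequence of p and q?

7

Let dp[i][j] be the LCS length of the first i characters of p and the first j characters of q. dp[i][j] = dp[i-1][j-1]+1 when the i-th and j-th characters match, else max(dp[i-1][j], dp[i][j-1]).
    ·  Q  T  M  T  Q  M  T  M  M  T
 ·  0  0  0  0  0  0  0  0  0  0  0
 M  0  0  0  1  1  1  1  1  1  1  1
 T  0  0  1  1  2  2  2  2  2  2  2
 M  0  0  1  2  2  2  3  3  3  3  3
 M  0  0  1  2  2  2  3  3  4  4  4
 T  0  0  1  2  3  3  3  4  4  4  5
 Q  0  1  1  2  3  4  4  4  4  4  5
 T  0  1  2  2  3  4  4  5  5  5  5
 Q  0  1  2  2  3  4  4  5  5  5  5
 Q  0  1  2  2  3  4  4  5  5  5  5
 M  0  1  2  3  3  4  5  5  6  6  6
 M  0  1  2  3  3  4  5  5  6  7  7
 M  0  1  2  3  3  4  5  5  6  7  7
 Q  0  1  2  3  3  4  5  5  6  7  7
 M  0  1  2  3  3  4  5  5  6  7  7
dp[14][10] = 7. One LCS (by backtracking along matches): TMTQTMM.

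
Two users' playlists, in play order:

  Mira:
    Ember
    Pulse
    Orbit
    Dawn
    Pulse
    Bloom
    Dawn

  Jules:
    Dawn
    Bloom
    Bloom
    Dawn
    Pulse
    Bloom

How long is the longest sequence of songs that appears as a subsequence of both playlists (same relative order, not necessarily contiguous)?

3

Pick Dawn [4,4], Pulse [5,5], Bloom [6,6]; all 3 songs appear in both, in order. dp[7][6] = 3 confirms this is the maximum.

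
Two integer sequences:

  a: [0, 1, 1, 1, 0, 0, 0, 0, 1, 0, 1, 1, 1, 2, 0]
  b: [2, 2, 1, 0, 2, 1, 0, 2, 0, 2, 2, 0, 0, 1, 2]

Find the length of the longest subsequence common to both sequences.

8

Taking 0 at a[1]=b[4], then 1 at a[4]=b[6], then 0 at a[5]=b[7], then 0 at a[6]=b[9], then 0 at a[8]=b[12], then 0 at a[10]=b[13], then 1 at a[13]=b[14], then 2 at a[14]=b[15] gives a common subsequence of length 8. The LCS DP gives dp[15][15] = 8, so this is optimal.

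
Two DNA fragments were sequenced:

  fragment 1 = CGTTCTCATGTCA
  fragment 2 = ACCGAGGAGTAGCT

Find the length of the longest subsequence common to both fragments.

Pick C (fragment 1 #1, fragment 2 #3); then G (fragment 1 #2, fragment 2 #9); then T (fragment 1 #6, fragment 2 #10); then A (fragment 1 #8, fragment 2 #11); then G (fragment 1 #10, fragment 2 #12); then T (fragment 1 #11, fragment 2 #14); all 6 bases appear in both, in order. The LCS DP gives dp[13][14] = 6, so this is optimal.

6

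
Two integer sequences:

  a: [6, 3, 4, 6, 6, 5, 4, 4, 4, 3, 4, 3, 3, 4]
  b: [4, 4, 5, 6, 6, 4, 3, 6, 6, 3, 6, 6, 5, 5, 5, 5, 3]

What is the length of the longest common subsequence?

One common subsequence of length 7: 4 (a #3, b #2) → 6 (a #4, b #4) → 6 (a #5, b #5) → 4 (a #9, b #6) → 3 (a #10, b #7) → 3 (a #12, b #10) → 3 (a #13, b #17). The LCS DP gives dp[14][17] = 7, so this is optimal.

7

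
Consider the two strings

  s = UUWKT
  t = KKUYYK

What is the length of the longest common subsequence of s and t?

Match U (s #1, t #3); then K (s #4, t #6) — 2 characters in the same relative order in both. The LCS DP gives dp[5][6] = 2, so this is optimal.

2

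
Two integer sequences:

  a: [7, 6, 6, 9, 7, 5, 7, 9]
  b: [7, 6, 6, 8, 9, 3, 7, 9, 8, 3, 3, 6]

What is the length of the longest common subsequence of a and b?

Match 7 (a #1, b #1); then 6 (a #2, b #2); then 6 (a #3, b #3); then 9 (a #4, b #5); then 7 (a #7, b #7); then 9 (a #8, b #8) — 6 values in the same relative order in both. Since dp[8][12] = 6, nothing longer is possible.

6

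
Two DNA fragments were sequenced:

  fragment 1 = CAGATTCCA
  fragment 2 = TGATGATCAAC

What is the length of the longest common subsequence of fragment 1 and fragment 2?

6

Let dp[i][j] be the LCS length of the first i bases of fragment 1 and the first j bases of fragment 2. dp[i][j] = dp[i-1][j-1]+1 when the i-th and j-th bases match, else max(dp[i-1][j], dp[i][j-1]).
    ·  T  G  A  T  G  A  T  C  A  A  C
 ·  0  0  0  0  0  0  0  0  0  0  0  0
 C  0  0  0  0  0  0  0  0  1  1  1  1
 A  0  0  0  1  1  1  1  1  1  2  2  2
 G  0  0  1  1  1  2  2  2  2  2  2  2
 A  0  0  1  2  2  2  3  3  3  3  3  3
 T  0  1  1  2  3  3  3  4  4  4  4  4
 T  0  1  1  2  3  3  3  4  4  4  4  4
 C  0  1  1  2  3  3  3  4  5  5  5  5
 C  0  1  1  2  3  3  3  4  5  5  5  6
 A  0  1  1  2  3  3  4  4  5  6  6  6
dp[9][11] = 6. One LCS (by backtracking along matches): AGATCC.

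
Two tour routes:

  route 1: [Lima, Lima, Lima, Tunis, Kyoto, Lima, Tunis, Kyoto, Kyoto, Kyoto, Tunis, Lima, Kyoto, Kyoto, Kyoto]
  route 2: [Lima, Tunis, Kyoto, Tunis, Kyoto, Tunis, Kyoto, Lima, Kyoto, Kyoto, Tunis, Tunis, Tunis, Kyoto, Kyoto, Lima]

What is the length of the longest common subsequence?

10

Match Lima [1,1]; then Tunis [4,4]; then Kyoto [5,5]; then Tunis [7,6]; then Kyoto [8,7]; then Kyoto [9,9]; then Kyoto [10,10]; then Tunis [11,13]; then Kyoto [13,14]; then Kyoto [14,15] — 10 stops in the same relative order in both. dp[15][16] = 10 confirms this is the maximum.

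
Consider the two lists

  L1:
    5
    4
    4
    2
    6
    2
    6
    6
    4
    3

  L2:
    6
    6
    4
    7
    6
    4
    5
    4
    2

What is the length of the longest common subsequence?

4

Match 6 at L1[5]=L2[1], 6 at L1[7]=L2[2], 6 at L1[8]=L2[5], 4 at L1[9]=L2[8] — 4 values in the same relative order in both. Since dp[10][9] = 4, nothing longer is possible.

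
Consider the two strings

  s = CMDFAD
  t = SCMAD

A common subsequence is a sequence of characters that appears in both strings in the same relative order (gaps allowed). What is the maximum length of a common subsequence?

Let dp[i][j] be the LCS length of the first i characters of s and the first j characters of t. dp[i][j] = dp[i-1][j-1]+1 when the i-th and j-th characters match, else max(dp[i-1][j], dp[i][j-1]).
    ·  S  C  M  A  D
 ·  0  0  0  0  0  0
 C  0  0  1  1  1  1
 M  0  0  1  2  2  2
 D  0  0  1  2  2  3
 F  0  0  1  2  2  3
 A  0  0  1  2  3  3
 D  0  0  1  2  3  4
dp[6][5] = 4. One LCS (by backtracking along matches): CMAD.

4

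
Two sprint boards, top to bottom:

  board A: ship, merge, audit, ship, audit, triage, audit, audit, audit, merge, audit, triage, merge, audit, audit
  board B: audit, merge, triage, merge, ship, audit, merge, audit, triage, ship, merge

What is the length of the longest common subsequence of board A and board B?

7

One common subsequence of length 7: merge [2,4]; then ship [4,5]; then audit [9,6]; then merge [10,7]; then audit [11,8]; then triage [12,9]; then merge [13,11]. The LCS DP gives dp[15][11] = 7, so this is optimal.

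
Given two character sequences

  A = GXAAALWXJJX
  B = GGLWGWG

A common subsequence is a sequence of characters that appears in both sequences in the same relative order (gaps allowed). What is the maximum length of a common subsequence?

One common subsequence of length 3: G (A #1, B #2) → L (A #6, B #3) → W (A #7, B #6), and the DP table's final entry dp[11][7] is also 3, so no common subsequence is longer.

3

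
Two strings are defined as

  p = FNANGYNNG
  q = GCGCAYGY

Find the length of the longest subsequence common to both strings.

Let dp[i][j] be the LCS length of the first i characters of p and the first j characters of q. dp[i][j] = dp[i-1][j-1]+1 when the i-th and j-th characters match, else max(dp[i-1][j], dp[i][j-1]).
    ·  G  C  G  C  A  Y  G  Y
 ·  0  0  0  0  0  0  0  0  0
 F  0  0  0  0  0  0  0  0  0
 N  0  0  0  0  0  0  0  0  0
 A  0  0  0  0  0  1  1  1  1
 N  0  0  0  0  0  1  1  1  1
 G  0  1  1  1  1  1  1  2  2
 Y  0  1  1  1  1  1  2  2  3
 N  0  1  1  1  1  1  2  2  3
 N  0  1  1  1  1  1  2  2  3
 G  0  1  1  2  2  2  2  3  3
dp[9][8] = 3. One LCS (by backtracking along matches): AGY.

3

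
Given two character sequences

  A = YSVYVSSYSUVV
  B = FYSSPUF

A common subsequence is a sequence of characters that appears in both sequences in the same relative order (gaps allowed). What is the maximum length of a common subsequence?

Pick Y at A[1]=B[2] → S at A[2]=B[3] → S at A[6]=B[4] → U at A[10]=B[6]; all 4 characters appear in both, in order. The LCS DP gives dp[12][7] = 4, so this is optimal.

4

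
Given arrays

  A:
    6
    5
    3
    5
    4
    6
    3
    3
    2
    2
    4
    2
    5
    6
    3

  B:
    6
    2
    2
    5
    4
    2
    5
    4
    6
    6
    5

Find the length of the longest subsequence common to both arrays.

7

One common subsequence of length 7: 6 at A[6]=B[1]; then 2 at A[9]=B[2]; then 2 at A[10]=B[3]; then 4 at A[11]=B[5]; then 2 at A[12]=B[6]; then 5 at A[13]=B[7]; then 6 at A[14]=B[10]. The LCS DP gives dp[15][11] = 7, so this is optimal.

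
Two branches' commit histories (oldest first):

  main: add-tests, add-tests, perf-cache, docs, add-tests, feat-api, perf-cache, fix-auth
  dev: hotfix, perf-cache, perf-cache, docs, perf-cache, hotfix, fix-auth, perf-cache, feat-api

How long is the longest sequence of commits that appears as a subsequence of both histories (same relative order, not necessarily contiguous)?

4

Taking perf-cache (main #3, dev #3), docs (main #4, dev #4), perf-cache (main #7, dev #5), fix-auth (main #8, dev #7) gives a common subsequence of length 4, and the DP table's final entry dp[8][9] is also 4, so no common subsequence is longer.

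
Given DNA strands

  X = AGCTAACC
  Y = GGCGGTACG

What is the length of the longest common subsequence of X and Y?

5

Let dp[i][j] be the LCS length of the first i bases of X and the first j bases of Y. dp[i][j] = dp[i-1][j-1]+1 when the i-th and j-th bases match, else max(dp[i-1][j], dp[i][j-1]).
    ·  G  G  C  G  G  T  A  C  G
 ·  0  0  0  0  0  0  0  0  0  0
 A  0  0  0  0  0  0  0  1  1  1
 G  0  1  1  1  1  1  1  1  1  2
 C  0  1  1  2  2  2  2  2  2  2
 T  0  1  1  2  2  2  3  3  3  3
 A  0  1  1  2  2  2  3  4  4  4
 A  0  1  1  2  2  2  3  4  4  4
 C  0  1  1  2  2  2  3  4  5  5
 C  0  1  1  2  2  2  3  4  5  5
dp[8][9] = 5. One LCS (by backtracking along matches): GCTAC.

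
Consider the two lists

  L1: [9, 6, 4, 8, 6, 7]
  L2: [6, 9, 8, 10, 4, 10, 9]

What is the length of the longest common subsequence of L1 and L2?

Pick 9 [1,2], then 4 [3,5]; all 2 values appear in both, in order. dp[6][7] = 2 confirms this is the maximum.

2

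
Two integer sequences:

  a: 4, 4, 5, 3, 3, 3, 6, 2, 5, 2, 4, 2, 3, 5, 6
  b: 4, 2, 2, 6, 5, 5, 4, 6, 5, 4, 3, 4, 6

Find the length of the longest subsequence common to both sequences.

7

Taking 4 [1,1]; then 4 [2,7]; then 6 [7,8]; then 5 [9,9]; then 4 [11,10]; then 3 [13,11]; then 6 [15,13] gives a common subsequence of length 7. The LCS DP gives dp[15][13] = 7, so this is optimal.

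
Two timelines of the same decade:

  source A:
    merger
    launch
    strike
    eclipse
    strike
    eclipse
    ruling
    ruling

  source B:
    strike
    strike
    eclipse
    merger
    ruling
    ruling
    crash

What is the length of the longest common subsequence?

5

Pick strike [3,1] → strike [5,2] → eclipse [6,3] → ruling [7,5] → ruling [8,6]; all 5 events appear in both, in order. dp[8][7] = 5 confirms this is the maximum.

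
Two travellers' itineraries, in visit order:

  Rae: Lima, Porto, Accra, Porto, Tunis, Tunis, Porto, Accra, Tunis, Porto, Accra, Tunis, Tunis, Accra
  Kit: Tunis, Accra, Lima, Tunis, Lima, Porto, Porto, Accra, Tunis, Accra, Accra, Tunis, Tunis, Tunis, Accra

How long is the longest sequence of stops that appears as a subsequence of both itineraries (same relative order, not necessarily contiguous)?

9

Taking Lima at Rae[1]=Kit[5]; then Porto at Rae[2]=Kit[7]; then Accra at Rae[3]=Kit[8]; then Tunis at Rae[5]=Kit[9]; then Accra at Rae[8]=Kit[11]; then Tunis at Rae[9]=Kit[12]; then Tunis at Rae[12]=Kit[13]; then Tunis at Rae[13]=Kit[14]; then Accra at Rae[14]=Kit[15] gives a common subsequence of length 9. dp[14][15] = 9 confirms this is the maximum.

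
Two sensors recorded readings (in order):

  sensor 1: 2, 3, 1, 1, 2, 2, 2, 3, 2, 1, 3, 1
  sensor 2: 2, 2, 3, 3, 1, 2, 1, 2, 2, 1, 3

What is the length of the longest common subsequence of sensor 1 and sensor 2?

8

Match 2 [1,2] → 3 [2,4] → 1 [3,5] → 1 [4,7] → 2 [7,8] → 2 [9,9] → 1 [10,10] → 3 [11,11] — 8 values in the same relative order in both. The LCS DP gives dp[12][11] = 8, so this is optimal.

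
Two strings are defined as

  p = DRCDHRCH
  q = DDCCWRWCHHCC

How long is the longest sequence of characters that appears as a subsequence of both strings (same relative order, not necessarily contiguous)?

Let dp[i][j] be the LCS length of the first i characters of p and the first j characters of q. dp[i][j] = dp[i-1][j-1]+1 when the i-th and j-th characters match, else max(dp[i-1][j], dp[i][j-1]).
    ·  D  D  C  C  W  R  W  C  H  H  C  C
 ·  0  0  0  0  0  0  0  0  0  0  0  0  0
 D  0  1  1  1  1  1  1  1  1  1  1  1  1
 R  0  1  1  1  1  1  2  2  2  2  2  2  2
 C  0  1  1  2  2  2  2  2  3  3  3  3  3
 D  0  1  2  2  2  2  2  2  3  3  3  3  3
 H  0  1  2  2  2  2  2  2  3  4  4  4  4
 R  0  1  2  2  2  2  3  3  3  4  4  4  4
 C  0  1  2  3  3  3  3  3  4  4  4  5  5
 H  0  1  2  3  3  3  3  3  4  5  5  5  5
dp[8][12] = 5. One LCS (by backtracking along matches): DRCHC.

5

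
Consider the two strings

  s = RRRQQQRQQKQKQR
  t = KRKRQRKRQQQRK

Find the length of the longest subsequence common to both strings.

8

One common subsequence of length 8: R (s #1, t #4), R (s #2, t #6), R (s #3, t #8), Q (s #4, t #9), Q (s #5, t #10), Q (s #6, t #11), R (s #7, t #12), K (s #12, t #13), and the DP table's final entry dp[14][13] is also 8, so no common subsequence is longer.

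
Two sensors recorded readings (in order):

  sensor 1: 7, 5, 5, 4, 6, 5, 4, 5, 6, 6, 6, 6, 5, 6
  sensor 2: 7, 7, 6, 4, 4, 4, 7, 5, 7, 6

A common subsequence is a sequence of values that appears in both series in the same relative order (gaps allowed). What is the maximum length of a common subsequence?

Let dp[i][j] be the LCS length of the first i values of sensor 1 and the first j values of sensor 2. dp[i][j] = dp[i-1][j-1]+1 when the i-th and j-th values match, else max(dp[i-1][j], dp[i][j-1]).
    ·  7  7  6  4  4  4  7  5  7  6
 ·  0  0  0  0  0  0  0  0  0  0  0
 7  0  1  1  1  1  1  1  1  1  1  1
 5  0  1  1  1  1  1  1  1  2  2  2
 5  0  1  1  1  1  1  1  1  2  2  2
 4  0  1  1  1  2  2  2  2  2  2  2
 6  0  1  1  2  2  2  2  2  2  2  3
 5  0  1  1  2  2  2  2  2  3  3  3
 4  0  1  1  2  3  3  3  3  3  3  3
 5  0  1  1  2  3  3  3  3  4  4  4
 6  0  1  1  2  3  3  3  3  4  4  5
 6  0  1  1  2  3  3  3  3  4  4  5
 6  0  1  1  2  3  3  3  3  4  4  5
 6  0  1  1  2  3  3  3  3  4  4  5
 5  0  1  1  2  3  3  3  3  4  4  5
 6  0  1  1  2  3  3  3  3  4  4  5
dp[14][10] = 5. One LCS (by backtracking along matches): 7, 4, 4, 5, 6.

5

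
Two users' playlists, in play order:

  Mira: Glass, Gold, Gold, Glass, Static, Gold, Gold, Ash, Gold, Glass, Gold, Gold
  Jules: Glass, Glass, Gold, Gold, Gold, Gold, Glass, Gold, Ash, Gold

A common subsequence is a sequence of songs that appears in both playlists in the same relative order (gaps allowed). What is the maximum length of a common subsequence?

Taking Glass at Mira[1]=Jules[2] → Gold at Mira[3]=Jules[3] → Gold at Mira[6]=Jules[4] → Gold at Mira[7]=Jules[5] → Gold at Mira[9]=Jules[6] → Glass at Mira[10]=Jules[7] → Gold at Mira[11]=Jules[8] → Gold at Mira[12]=Jules[10] gives a common subsequence of length 8. Since dp[12][10] = 8, nothing longer is possible.

8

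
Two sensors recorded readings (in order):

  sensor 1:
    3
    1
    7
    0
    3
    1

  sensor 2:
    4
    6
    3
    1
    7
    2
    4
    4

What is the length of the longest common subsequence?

3

Let dp[i][j] be the LCS length of the first i values of sensor 1 and the first j values of sensor 2. dp[i][j] = dp[i-1][j-1]+1 when the i-th and j-th values match, else max(dp[i-1][j], dp[i][j-1]).
    ·  4  6  3  1  7  2  4  4
 ·  0  0  0  0  0  0  0  0  0
 3  0  0  0  1  1  1  1  1  1
 1  0  0  0  1  2  2  2  2  2
 7  0  0  0  1  2  3  3  3  3
 0  0  0  0  1  2  3  3  3  3
 3  0  0  0  1  2  3  3  3  3
 1  0  0  0  1  2  3  3  3  3
dp[6][8] = 3. One LCS (by backtracking along matches): 3, 1, 7.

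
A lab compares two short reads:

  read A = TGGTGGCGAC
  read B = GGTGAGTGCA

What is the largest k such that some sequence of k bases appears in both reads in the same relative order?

7

Taking T [1,3] → G [2,4] → G [3,6] → T [4,7] → G [6,8] → C [7,9] → A [9,10] gives a common subsequence of length 7. Since dp[10][10] = 7, nothing longer is possible.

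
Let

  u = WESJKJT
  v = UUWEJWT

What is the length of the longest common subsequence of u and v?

4

Pick W (u #1, v #3), then E (u #2, v #4), then J (u #4, v #5), then T (u #7, v #7); all 4 characters appear in both, in order, and the DP table's final entry dp[7][7] is also 4, so no common subsequence is longer.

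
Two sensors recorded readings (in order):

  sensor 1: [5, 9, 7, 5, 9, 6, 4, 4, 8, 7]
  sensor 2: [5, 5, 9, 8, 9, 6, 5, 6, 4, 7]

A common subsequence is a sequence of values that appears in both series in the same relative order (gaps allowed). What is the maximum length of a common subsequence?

Let dp[i][j] be the LCS length of the first i values of sensor 1 and the first j values of sensor 2. dp[i][j] = dp[i-1][j-1]+1 when the i-th and j-th values match, else max(dp[i-1][j], dp[i][j-1]).
    ·  5  5  9  8  9  6  5  6  4  7
 ·  0  0  0  0  0  0  0  0  0  0  0
 5  0  1  1  1  1  1  1  1  1  1  1
 9  0  1  1  2  2  2  2  2  2  2  2
 7  0  1  1  2  2  2  2  2  2  2  3
 5  0  1  2  2  2  2  2  3  3  3  3
 9  0  1  2  3  3  3  3  3  3  3  3
 6  0  1  2  3  3  3  4  4  4  4  4
 4  0  1  2  3  3  3  4  4  4  5  5
 4  0  1  2  3  3  3  4  4  4  5  5
 8  0  1  2  3  4  4  4  4  4  5  5
 7  0  1  2  3  4  4  4  4  4  5  6
dp[10][10] = 6. One LCS (by backtracking along matches): 5, 9, 5, 6, 4, 7.

6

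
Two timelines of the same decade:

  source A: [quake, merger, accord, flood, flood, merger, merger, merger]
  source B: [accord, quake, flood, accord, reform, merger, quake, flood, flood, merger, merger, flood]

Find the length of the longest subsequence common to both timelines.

Match quake (source A #1, source B #2) → merger (source A #2, source B #6) → flood (source A #4, source B #8) → flood (source A #5, source B #9) → merger (source A #6, source B #10) → merger (source A #7, source B #11) — 6 events in the same relative order in both. dp[8][12] = 6 confirms this is the maximum.

6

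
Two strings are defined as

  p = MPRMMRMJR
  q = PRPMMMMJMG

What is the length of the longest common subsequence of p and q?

6

Let dp[i][j] be the LCS length of the first i characters of p and the first j characters of q. dp[i][j] = dp[i-1][j-1]+1 when the i-th and j-th characters match, else max(dp[i-1][j], dp[i][j-1]).
    ·  P  R  P  M  M  M  M  J  M  G
 ·  0  0  0  0  0  0  0  0  0  0  0
 M  0  0  0  0  1  1  1  1  1  1  1
 P  0  1  1  1  1  1  1  1  1  1  1
 R  0  1  2  2  2  2  2  2  2  2  2
 M  0  1  2  2  3  3  3  3  3  3  3
 M  0  1  2  2  3  4  4  4  4  4  4
 R  0  1  2  2  3  4  4  4  4  4  4
 M  0  1  2  2  3  4  5  5  5  5  5
 J  0  1  2  2  3  4  5  5  6  6  6
 R  0  1  2  2  3  4  5  5  6  6  6
dp[9][10] = 6. One LCS (by backtracking along matches): PRMMMJ.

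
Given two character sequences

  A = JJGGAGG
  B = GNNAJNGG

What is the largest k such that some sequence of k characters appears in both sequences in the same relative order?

Match G [3,1]; then A [5,4]; then G [6,7]; then G [7,8] — 4 characters in the same relative order in both, and the DP table's final entry dp[7][8] is also 4, so no common subsequence is longer.

4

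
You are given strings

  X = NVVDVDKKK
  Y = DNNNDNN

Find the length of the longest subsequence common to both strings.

One common subsequence of length 2: N at X[1]=Y[4] → D at X[4]=Y[5]. Since dp[9][7] = 2, nothing longer is possible.

2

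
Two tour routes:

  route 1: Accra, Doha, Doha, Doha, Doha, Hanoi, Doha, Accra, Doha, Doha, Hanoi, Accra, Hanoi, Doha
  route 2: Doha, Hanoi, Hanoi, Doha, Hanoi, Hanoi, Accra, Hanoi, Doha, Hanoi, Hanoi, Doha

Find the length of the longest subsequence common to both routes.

Pick Doha at route 1[2]=route 2[1], then Doha at route 1[3]=route 2[4], then Hanoi at route 1[6]=route 2[6], then Accra at route 1[8]=route 2[7], then Doha at route 1[10]=route 2[9], then Hanoi at route 1[11]=route 2[10], then Hanoi at route 1[13]=route 2[11], then Doha at route 1[14]=route 2[12]; all 8 stops appear in both, in order. dp[14][12] = 8 confirms this is the maximum.

8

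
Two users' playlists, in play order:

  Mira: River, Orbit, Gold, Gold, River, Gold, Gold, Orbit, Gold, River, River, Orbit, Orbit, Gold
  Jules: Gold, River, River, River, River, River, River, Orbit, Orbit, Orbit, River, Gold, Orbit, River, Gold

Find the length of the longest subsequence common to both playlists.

7

One common subsequence of length 7: River [1,7], Orbit [2,10], River [5,11], Gold [7,12], Orbit [8,13], River [11,14], Gold [14,15]. dp[14][15] = 7 confirms this is the maximum.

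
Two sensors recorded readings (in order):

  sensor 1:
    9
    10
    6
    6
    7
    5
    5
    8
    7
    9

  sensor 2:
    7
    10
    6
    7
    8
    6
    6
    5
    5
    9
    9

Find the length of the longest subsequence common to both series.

6

Taking 10 [2,2], then 6 [3,6], then 6 [4,7], then 5 [6,8], then 5 [7,9], then 9 [10,11] gives a common subsequence of length 6. dp[10][11] = 6 confirms this is the maximum.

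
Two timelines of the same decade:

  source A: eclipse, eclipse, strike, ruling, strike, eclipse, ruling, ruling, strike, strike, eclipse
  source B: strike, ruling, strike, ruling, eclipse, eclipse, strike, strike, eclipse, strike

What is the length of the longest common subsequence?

Pick strike [3,1] → ruling [4,2] → strike [5,3] → eclipse [6,6] → strike [9,7] → strike [10,8] → eclipse [11,9]; all 7 events appear in both, in order. dp[11][10] = 7 confirms this is the maximum.

7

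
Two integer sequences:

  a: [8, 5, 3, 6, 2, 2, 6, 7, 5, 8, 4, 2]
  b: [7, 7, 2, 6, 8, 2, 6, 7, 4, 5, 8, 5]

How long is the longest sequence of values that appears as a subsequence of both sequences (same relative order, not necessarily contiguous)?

One common subsequence of length 6: 8 [1,5]; then 2 [6,6]; then 6 [7,7]; then 7 [8,8]; then 5 [9,10]; then 8 [10,11]. dp[12][12] = 6 confirms this is the maximum.

6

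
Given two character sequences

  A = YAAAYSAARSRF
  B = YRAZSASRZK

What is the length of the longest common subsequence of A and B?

6

Let dp[i][j] be the LCS length of the first i characters of A and the first j characters of B. dp[i][j] = dp[i-1][j-1]+1 when the i-th and j-th characters match, else max(dp[i-1][j], dp[i][j-1]).
    ·  Y  R  A  Z  S  A  S  R  Z  K
 ·  0  0  0  0  0  0  0  0  0  0  0
 Y  0  1  1  1  1  1  1  1  1  1  1
 A  0  1  1  2  2  2  2  2  2  2  2
 A  0  1  1  2  2  2  3  3  3  3  3
 A  0  1  1  2  2  2  3  3  3  3  3
 Y  0  1  1  2  2  2  3  3  3  3  3
 S  0  1  1  2  2  3  3  4  4  4  4
 A  0  1  1  2  2  3  4  4  4  4  4
 A  0  1  1  2  2  3  4  4  4  4  4
 R  0  1  2  2  2  3  4  4  5  5  5
 S  0  1  2  2  2  3  4  5  5  5  5
 R  0  1  2  2  2  3  4  5  6  6  6
 F  0  1  2  2  2  3  4  5  6  6  6
dp[12][10] = 6. One LCS (by backtracking along matches): YASASR.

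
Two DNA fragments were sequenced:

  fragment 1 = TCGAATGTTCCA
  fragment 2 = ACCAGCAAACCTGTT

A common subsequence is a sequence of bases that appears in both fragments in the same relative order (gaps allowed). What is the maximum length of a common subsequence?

8

One common subsequence of length 8: C [2,3] → G [3,5] → A [4,8] → A [5,9] → T [6,12] → G [7,13] → T [8,14] → T [9,15]. Since dp[12][15] = 8, nothing longer is possible.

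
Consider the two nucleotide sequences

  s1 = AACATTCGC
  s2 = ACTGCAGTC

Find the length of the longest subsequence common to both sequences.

Match A (s1 #2, s2 #1); then C (s1 #3, s2 #2); then T (s1 #5, s2 #3); then C (s1 #7, s2 #5); then G (s1 #8, s2 #7); then C (s1 #9, s2 #9) — 6 bases in the same relative order in both. Since dp[9][9] = 6, nothing longer is possible.

6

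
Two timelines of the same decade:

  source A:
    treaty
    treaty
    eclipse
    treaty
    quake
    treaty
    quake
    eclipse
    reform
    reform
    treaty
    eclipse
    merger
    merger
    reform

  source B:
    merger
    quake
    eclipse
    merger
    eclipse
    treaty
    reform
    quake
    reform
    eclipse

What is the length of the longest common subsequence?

5

Taking eclipse (source A #3, source B #5), then treaty (source A #4, source B #6), then quake (source A #7, source B #8), then reform (source A #10, source B #9), then eclipse (source A #12, source B #10) gives a common subsequence of length 5, and the DP table's final entry dp[15][10] is also 5, so no common subsequence is longer.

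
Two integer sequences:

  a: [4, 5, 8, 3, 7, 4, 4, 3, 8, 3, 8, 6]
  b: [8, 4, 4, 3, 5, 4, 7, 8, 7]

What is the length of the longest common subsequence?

5

Let dp[i][j] be the LCS length of the first i values of a and the first j values of b. dp[i][j] = dp[i-1][j-1]+1 when the i-th and j-th values match, else max(dp[i-1][j], dp[i][j-1]).
    ·  8  4  4  3  5  4  7  8  7
 ·  0  0  0  0  0  0  0  0  0  0
 4  0  0  1  1  1  1  1  1  1  1
 5  0  0  1  1  1  2  2  2  2  2
 8  0  1  1  1  1  2  2  2  3  3
 3  0  1  1  1  2  2  2  2  3  3
 7  0  1  1  1  2  2  2  3  3  4
 4  0  1  2  2  2  2  3  3  3  4
 4  0  1  2  3  3  3  3  3  3  4
 3  0  1  2  3  4  4  4  4  4  4
 8  0  1  2  3  4  4  4  4  5  5
 3  0  1  2  3  4  4  4  4  5  5
 8  0  1  2  3  4  4  4  4  5  5
 6  0  1  2  3  4  4  4  4  5  5
dp[12][9] = 5. One LCS (by backtracking along matches): 8, 4, 4, 3, 8.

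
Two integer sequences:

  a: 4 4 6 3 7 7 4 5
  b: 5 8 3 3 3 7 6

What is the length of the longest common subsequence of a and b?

2

Taking 3 at a[4]=b[5]; then 7 at a[5]=b[6] gives a common subsequence of length 2, and the DP table's final entry dp[8][7] is also 2, so no common subsequence is longer.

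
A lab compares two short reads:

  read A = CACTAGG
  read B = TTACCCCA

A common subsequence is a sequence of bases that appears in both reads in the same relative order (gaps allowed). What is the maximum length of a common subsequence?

3

Let dp[i][j] be the LCS length of the first i bases of read A and the first j bases of read B. dp[i][j] = dp[i-1][j-1]+1 when the i-th and j-th bases match, else max(dp[i-1][j], dp[i][j-1]).
    ·  T  T  A  C  C  C  C  A
 ·  0  0  0  0  0  0  0  0  0
 C  0  0  0  0  1  1  1  1  1
 A  0  0  0  1  1  1  1  1  2
 C  0  0  0  1  2  2  2  2  2
 T  0  1  1  1  2  2  2  2  2
 A  0  1  1  2  2  2  2  2  3
 G  0  1  1  2  2  2  2  2  3
 G  0  1  1  2  2  2  2  2  3
dp[7][8] = 3. One LCS (by backtracking along matches): CCA.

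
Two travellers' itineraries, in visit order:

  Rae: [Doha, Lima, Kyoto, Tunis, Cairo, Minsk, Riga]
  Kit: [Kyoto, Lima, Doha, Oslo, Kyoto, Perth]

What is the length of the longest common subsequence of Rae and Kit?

Match Doha at Rae[1]=Kit[3], Kyoto at Rae[3]=Kit[5] — 2 stops in the same relative order in both. dp[7][6] = 2 confirms this is the maximum.

2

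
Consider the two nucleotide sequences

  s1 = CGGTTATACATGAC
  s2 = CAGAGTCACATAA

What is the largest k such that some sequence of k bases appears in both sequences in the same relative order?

9

Match C at s1[1]=s2[1]; then G at s1[2]=s2[3]; then G at s1[3]=s2[5]; then T at s1[4]=s2[6]; then A at s1[8]=s2[8]; then C at s1[9]=s2[9]; then A at s1[10]=s2[10]; then T at s1[11]=s2[11]; then A at s1[13]=s2[13] — 9 bases in the same relative order in both, and the DP table's final entry dp[14][13] is also 9, so no common subsequence is longer.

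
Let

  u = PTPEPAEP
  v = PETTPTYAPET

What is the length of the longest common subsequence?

5

Let dp[i][j] be the LCS length of the first i characters of u and the first j characters of v. dp[i][j] = dp[i-1][j-1]+1 when the i-th and j-th characters match, else max(dp[i-1][j], dp[i][j-1]).
    ·  P  E  T  T  P  T  Y  A  P  E  T
 ·  0  0  0  0  0  0  0  0  0  0  0  0
 P  0  1  1  1  1  1  1  1  1  1  1  1
 T  0  1  1  2  2  2  2  2  2  2  2  2
 P  0  1  1  2  2  3  3  3  3  3  3  3
 E  0  1  2  2  2  3  3  3  3  3  4  4
 P  0  1  2  2  2  3  3  3  3  4  4  4
 A  0  1  2  2  2  3  3  3  4  4  4  4
 E  0  1  2  2  2  3  3  3  4  4  5  5
 P  0  1  2  2  2  3  3  3  4  5  5  5
dp[8][11] = 5. One LCS (by backtracking along matches): PTPPE.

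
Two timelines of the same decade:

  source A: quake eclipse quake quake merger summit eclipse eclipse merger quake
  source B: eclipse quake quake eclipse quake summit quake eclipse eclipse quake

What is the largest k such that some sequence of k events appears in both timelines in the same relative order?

7

Pick quake (source A #1, source B #3), eclipse (source A #2, source B #4), quake (source A #3, source B #5), quake (source A #4, source B #7), eclipse (source A #7, source B #8), eclipse (source A #8, source B #9), quake (source A #10, source B #10); all 7 events appear in both, in order. dp[10][10] = 7 confirms this is the maximum.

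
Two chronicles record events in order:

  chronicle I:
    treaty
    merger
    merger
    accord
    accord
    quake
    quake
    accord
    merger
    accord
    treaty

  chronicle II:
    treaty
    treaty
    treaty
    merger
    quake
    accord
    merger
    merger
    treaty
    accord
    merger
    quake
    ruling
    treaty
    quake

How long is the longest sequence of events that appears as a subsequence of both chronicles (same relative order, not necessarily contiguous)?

7

Match treaty [1,3], then merger [3,4], then quake [7,5], then accord [8,6], then merger [9,8], then accord [10,10], then treaty [11,14] — 7 events in the same relative order in both. The LCS DP gives dp[11][15] = 7, so this is optimal.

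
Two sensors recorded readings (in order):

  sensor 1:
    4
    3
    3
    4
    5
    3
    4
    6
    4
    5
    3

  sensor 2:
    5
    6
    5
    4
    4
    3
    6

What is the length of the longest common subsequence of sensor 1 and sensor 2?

Let dp[i][j] be the LCS length of the first i values of sensor 1 and the first j values of sensor 2. dp[i][j] = dp[i-1][j-1]+1 when the i-th and j-th values match, else max(dp[i-1][j], dp[i][j-1]).
    ·  5  6  5  4  4  3  6
 ·  0  0  0  0  0  0  0  0
 4  0  0  0  0  1  1  1  1
 3  0  0  0  0  1  1  2  2
 3  0  0  0  0  1  1  2  2
 4  0  0  0  0  1  2  2  2
 5  0  1  1  1  1  2  2  2
 3  0  1  1  1  1  2  3  3
 4  0  1  1  1  2  2  3  3
 6  0  1  2  2  2  2  3  4
 4  0  1  2  2  3  3  3  4
 5  0  1  2  3  3  3  3  4
 3  0  1  2  3  3  3  4  4
dp[11][7] = 4. One LCS (by backtracking along matches): 4, 4, 3, 6.

4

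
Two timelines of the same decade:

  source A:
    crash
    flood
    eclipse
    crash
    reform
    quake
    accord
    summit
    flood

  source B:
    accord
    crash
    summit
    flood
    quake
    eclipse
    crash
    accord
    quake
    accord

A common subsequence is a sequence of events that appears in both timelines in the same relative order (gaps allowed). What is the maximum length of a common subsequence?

Match crash (source A #1, source B #2) → flood (source A #2, source B #4) → eclipse (source A #3, source B #6) → crash (source A #4, source B #7) → quake (source A #6, source B #9) → accord (source A #7, source B #10) — 6 events in the same relative order in both. dp[9][10] = 6 confirms this is the maximum.

6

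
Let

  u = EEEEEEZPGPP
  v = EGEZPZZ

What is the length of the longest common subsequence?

4

One common subsequence of length 4: E [1,1] → E [6,3] → Z [7,4] → P [8,5]. The LCS DP gives dp[11][7] = 4, so this is optimal.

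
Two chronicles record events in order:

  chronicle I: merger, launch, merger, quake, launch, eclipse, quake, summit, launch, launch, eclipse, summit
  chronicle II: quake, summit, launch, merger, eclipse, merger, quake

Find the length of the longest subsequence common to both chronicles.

One common subsequence of length 4: launch (chronicle I #2, chronicle II #3), merger (chronicle I #3, chronicle II #4), eclipse (chronicle I #6, chronicle II #5), quake (chronicle I #7, chronicle II #7). The LCS DP gives dp[12][7] = 4, so this is optimal.

4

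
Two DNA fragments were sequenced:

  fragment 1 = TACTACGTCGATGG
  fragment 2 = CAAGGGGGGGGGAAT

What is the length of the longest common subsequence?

6

Pick A (fragment 1 #2, fragment 2 #2), A (fragment 1 #5, fragment 2 #3), G (fragment 1 #7, fragment 2 #11), G (fragment 1 #10, fragment 2 #12), A (fragment 1 #11, fragment 2 #14), T (fragment 1 #12, fragment 2 #15); all 6 bases appear in both, in order. dp[14][15] = 6 confirms this is the maximum.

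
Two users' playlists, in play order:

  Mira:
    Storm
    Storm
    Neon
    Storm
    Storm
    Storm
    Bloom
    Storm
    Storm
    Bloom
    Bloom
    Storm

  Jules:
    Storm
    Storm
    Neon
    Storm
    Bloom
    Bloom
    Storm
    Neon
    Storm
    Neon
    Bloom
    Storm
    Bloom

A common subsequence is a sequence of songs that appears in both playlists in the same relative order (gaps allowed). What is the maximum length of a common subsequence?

9

Pick Storm at Mira[1]=Jules[1] → Storm at Mira[2]=Jules[2] → Neon at Mira[3]=Jules[3] → Storm at Mira[4]=Jules[4] → Storm at Mira[5]=Jules[7] → Storm at Mira[6]=Jules[9] → Bloom at Mira[7]=Jules[11] → Storm at Mira[9]=Jules[12] → Bloom at Mira[11]=Jules[13]; all 9 songs appear in both, in order. Since dp[12][13] = 9, nothing longer is possible.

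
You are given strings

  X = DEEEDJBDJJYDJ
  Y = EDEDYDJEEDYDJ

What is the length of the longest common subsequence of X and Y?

One common subsequence of length 8: D [1,2], then E [2,3], then E [3,8], then E [4,9], then D [8,10], then Y [11,11], then D [12,12], then J [13,13]. The LCS DP gives dp[13][13] = 8, so this is optimal.

8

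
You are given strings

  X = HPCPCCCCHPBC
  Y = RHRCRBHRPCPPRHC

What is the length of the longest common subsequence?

6

Match H [1,7]; then P [2,9]; then C [3,10]; then P [4,12]; then H [9,14]; then C [12,15] — 6 characters in the same relative order in both. Since dp[12][15] = 6, nothing longer is possible.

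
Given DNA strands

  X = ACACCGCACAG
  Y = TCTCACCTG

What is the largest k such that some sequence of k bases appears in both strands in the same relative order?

Pick C at X[2]=Y[4], A at X[3]=Y[5], C at X[4]=Y[6], C at X[5]=Y[7], G at X[11]=Y[9]; all 5 bases appear in both, in order. The LCS DP gives dp[11][9] = 5, so this is optimal.

5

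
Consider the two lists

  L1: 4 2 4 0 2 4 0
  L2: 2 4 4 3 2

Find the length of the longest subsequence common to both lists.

One common subsequence of length 3: 4 at L1[1]=L2[2], then 4 at L1[3]=L2[3], then 2 at L1[5]=L2[5]. Since dp[7][5] = 3, nothing longer is possible.

3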